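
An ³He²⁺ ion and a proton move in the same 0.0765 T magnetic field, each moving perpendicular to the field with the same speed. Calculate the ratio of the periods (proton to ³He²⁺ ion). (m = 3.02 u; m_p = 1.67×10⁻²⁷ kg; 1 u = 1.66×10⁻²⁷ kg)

ratio ≈ 0.666

T = 2πm/(qB) is independent of speed, so T₂/T₁ = (m₂/q₂)/(m₁/q₁).
T_{proton}/T_{³He²⁺ ion} = (1.67×10^-27/1e) / (5.01×10^-27/2e) = 0.666.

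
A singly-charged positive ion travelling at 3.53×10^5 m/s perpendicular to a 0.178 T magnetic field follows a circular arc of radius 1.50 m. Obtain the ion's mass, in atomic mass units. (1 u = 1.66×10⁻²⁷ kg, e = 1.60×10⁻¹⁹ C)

m ≈ 72.9 u

qvB = mv²/r ⇒ m = qBr/v.
m = (1×1.60×10^-19)(0.178)(1.50) / (3.53×10^5) = 1.21×10^-25 kg = 72.9 u.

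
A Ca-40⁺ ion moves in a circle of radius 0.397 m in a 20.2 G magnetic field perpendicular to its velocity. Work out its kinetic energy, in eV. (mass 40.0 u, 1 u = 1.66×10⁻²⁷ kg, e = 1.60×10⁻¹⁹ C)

v = qBr/m = (1×1.60×10^-19)(2.02×10^-3)(0.397) / (6.64×10^-26) = 1930 m/s.
K = ½mv² = 0.5·(6.64×10^-26)·(1930)² = 1.24×10^-19 J = 0.775 eV.

K ≈ 0.775 eV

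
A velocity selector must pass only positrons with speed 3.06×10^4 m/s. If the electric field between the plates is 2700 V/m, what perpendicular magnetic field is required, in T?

qE = qvB ⇒ B = E/v = (2700) / (3.06×10^4) = 0.0882 T.

B ≈ 0.0882 T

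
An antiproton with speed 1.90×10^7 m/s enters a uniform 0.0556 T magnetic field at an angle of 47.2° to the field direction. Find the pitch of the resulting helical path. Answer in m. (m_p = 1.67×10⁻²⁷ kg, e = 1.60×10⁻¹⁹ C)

The velocity component along B is v∥ = v cos47.2° = 1.29×10^7 m/s.
The cyclotron period T = 2πm/(qB) = 1.18×10^-6 s is set by m, q, B alone.
Pitch = v∥·T = (1.29×10^7)(1.18×10^-6) = 15.2 m.

pitch ≈ 15.2 m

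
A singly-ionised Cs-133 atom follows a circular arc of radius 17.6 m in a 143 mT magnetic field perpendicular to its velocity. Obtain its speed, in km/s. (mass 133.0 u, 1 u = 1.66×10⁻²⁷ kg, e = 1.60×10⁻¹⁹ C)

v ≈ 1820 km/s

From qvB = mv²/r, v = qBr/m.
v = (1×1.60×10^-19)(0.143)(17.6) / (2.21×10^-25) = 1.82×10^6 m/s.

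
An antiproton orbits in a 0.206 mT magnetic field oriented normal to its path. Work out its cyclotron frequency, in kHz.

f ≈ 3.14 kHz

f = qB/(2πm) = (1×1.60×10^-19)(2.06×10^-4) / [2π(1.67×10^-27)] = 3140 Hz.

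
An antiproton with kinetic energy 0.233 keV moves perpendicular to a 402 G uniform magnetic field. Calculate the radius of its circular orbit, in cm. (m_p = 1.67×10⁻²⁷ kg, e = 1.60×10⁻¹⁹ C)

Convert the energy: K = 0.233 keV = 3.73×10^-17 J.
v = √(2K/m) = √(2·3.73×10^-17/1.67×10^-27) = 2.11×10^5 m/s.
r = mv/(qB) = (1.67×10^-27)(2.11×10^5) / [(1×1.60×10^-19)(0.0402)] = 0.0549 m.

r ≈ 5.49 cm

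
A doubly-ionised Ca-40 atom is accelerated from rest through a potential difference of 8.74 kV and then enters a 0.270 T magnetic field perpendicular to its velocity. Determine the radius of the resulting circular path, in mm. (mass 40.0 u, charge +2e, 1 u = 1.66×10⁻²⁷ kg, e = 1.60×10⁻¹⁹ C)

The kinetic energy gained is K = qV = (2×1.60×10^-19)(8740) = 2.80×10^-15 J.
v = √(2K/m) = 2.90×10^5 m/s.
r = mv/(qB) = (6.64×10^-26)(2.90×10^5) / [(2×1.60×10^-19)(0.270)] = 0.223 m.

r ≈ 223 mm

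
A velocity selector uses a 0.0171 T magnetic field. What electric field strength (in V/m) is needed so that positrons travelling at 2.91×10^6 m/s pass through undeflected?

qE = qvB ⇒ E = vB = (2.91×10^6)(0.0171) = 4.98×10^4 V/m.

E ≈ 4.98×10^4 V/m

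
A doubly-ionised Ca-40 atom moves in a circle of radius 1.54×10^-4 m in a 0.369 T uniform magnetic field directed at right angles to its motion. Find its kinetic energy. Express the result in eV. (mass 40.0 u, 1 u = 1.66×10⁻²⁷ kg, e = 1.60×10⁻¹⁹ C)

K ≈ 0.0156 eV

v = qBr/m = (2×1.60×10^-19)(0.369)(1.54×10^-4) / (6.64×10^-26) = 274 m/s.
K = ½mv² = 0.5·(6.64×10^-26)·(274)² = 2.49×10^-21 J = 0.0156 eV.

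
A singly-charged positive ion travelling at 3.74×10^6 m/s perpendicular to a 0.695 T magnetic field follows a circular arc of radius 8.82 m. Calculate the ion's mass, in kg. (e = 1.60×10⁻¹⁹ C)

m ≈ 2.62×10^-25 kg

qvB = mv²/r ⇒ m = qBr/v.
m = (1×1.60×10^-19)(0.695)(8.82) / (3.74×10^6) = 2.62×10^-25 kg.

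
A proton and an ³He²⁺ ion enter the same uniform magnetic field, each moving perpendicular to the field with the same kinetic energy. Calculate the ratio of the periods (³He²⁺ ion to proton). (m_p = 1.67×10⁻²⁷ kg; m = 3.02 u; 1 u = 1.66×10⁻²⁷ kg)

ratio ≈ 1.50

T = 2πm/(qB) is independent of speed, so T₂/T₁ = (m₂/q₂)/(m₁/q₁).
T_{³He²⁺ ion}/T_{proton} = (5.01×10^-27/2e) / (1.67×10^-27/1e) = 1.50.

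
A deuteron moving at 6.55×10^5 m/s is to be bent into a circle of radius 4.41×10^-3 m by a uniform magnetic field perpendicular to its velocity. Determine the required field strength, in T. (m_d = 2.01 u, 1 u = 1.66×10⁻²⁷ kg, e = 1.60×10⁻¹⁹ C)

B ≈ 3.10 T

qvB = mv²/r gives B = mv/(qr).
B = (3.34×10^-27)(6.55×10^5) / [(1×1.60×10^-19)(4.41×10^-3)] = 3.10 T.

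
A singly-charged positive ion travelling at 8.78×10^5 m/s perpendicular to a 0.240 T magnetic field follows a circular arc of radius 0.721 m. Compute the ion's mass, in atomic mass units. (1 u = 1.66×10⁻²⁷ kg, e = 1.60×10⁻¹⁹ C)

qvB = mv²/r ⇒ m = qBr/v.
m = (1×1.60×10^-19)(0.240)(0.721) / (8.78×10^5) = 3.15×10^-26 kg = 19.0 u.

m ≈ 19.0 u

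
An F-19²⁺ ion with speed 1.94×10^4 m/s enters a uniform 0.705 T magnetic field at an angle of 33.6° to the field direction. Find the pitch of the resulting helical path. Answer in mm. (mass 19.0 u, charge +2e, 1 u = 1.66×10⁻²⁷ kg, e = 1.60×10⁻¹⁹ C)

pitch ≈ 14.2 mm

The velocity component along B is v∥ = v cos33.6° = 1.62×10^4 m/s.
The cyclotron period T = 2πm/(qB) = 8.78×10^-7 s is set by m, q, B alone.
Pitch = v∥·T = (1.62×10^4)(8.78×10^-7) = 0.0142 m.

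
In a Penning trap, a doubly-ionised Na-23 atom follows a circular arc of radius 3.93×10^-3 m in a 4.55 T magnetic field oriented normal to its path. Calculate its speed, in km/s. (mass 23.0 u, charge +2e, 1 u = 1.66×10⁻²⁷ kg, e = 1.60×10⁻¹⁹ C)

v ≈ 150 km/s

From qvB = mv²/r, v = qBr/m.
v = (2×1.60×10^-19)(4.55)(3.93×10^-3) / (3.82×10^-26) = 1.50×10^5 m/s.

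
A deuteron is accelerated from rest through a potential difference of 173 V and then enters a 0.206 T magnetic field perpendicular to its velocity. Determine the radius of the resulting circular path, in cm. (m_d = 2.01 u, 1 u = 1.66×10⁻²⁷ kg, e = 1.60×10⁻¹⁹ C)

r ≈ 1.30 cm

The kinetic energy gained is K = qV = (1×1.60×10^-19)(173) = 2.77×10^-17 J.
v = √(2K/m) = 1.29×10^5 m/s.
r = mv/(qB) = (3.34×10^-27)(1.29×10^5) / [(1×1.60×10^-19)(0.206)] = 0.0130 m.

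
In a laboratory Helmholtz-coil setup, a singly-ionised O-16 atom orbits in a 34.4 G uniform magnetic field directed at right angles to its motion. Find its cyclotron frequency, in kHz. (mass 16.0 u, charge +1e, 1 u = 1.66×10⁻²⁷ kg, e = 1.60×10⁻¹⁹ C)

f = qB/(2πm) = (1×1.60×10^-19)(3.44×10^-3) / [2π(2.66×10^-26)] = 3300 Hz.

f ≈ 3.30 kHz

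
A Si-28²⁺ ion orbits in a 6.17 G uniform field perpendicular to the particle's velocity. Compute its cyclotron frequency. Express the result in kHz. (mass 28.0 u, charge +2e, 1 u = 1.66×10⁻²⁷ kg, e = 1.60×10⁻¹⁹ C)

f = qB/(2πm) = (2×1.60×10^-19)(6.17×10^-4) / [2π(4.65×10^-26)] = 676 Hz.

f ≈ 0.676 kHz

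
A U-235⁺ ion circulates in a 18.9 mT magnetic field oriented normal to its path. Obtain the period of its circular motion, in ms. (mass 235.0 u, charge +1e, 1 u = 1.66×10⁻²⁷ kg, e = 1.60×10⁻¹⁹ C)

T ≈ 0.811 ms

The cyclotron period is independent of speed: T = 2πm/(qB).
T = 2π(3.90×10^-25) / [(1×1.60×10^-19)(0.0189)] = 8.11×10^-4 s.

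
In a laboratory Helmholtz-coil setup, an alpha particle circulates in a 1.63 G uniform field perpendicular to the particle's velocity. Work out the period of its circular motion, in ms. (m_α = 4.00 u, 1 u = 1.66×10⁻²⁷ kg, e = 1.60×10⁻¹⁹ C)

The cyclotron period is independent of speed: T = 2πm/(qB).
T = 2π(6.64×10^-27) / [(2×1.60×10^-19)(1.63×10^-4)] = 8.00×10^-4 s.

T ≈ 0.800 ms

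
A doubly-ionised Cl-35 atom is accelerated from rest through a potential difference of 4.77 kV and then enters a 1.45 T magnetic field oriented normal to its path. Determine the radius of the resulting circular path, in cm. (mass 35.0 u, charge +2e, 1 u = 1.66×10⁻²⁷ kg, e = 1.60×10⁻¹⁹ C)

r ≈ 2.87 cm

The kinetic energy gained is K = qV = (2×1.60×10^-19)(4770) = 1.53×10^-15 J.
v = √(2K/m) = 2.29×10^5 m/s.
r = mv/(qB) = (5.81×10^-26)(2.29×10^5) / [(2×1.60×10^-19)(1.45)] = 0.0287 m.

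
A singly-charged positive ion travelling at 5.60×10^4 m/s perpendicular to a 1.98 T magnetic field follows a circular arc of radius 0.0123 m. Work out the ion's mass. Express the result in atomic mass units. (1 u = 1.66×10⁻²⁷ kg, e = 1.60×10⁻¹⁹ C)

qvB = mv²/r ⇒ m = qBr/v.
m = (1×1.60×10^-19)(1.98)(0.0123) / (5.60×10^4) = 6.96×10^-26 kg = 41.9 u.

m ≈ 41.9 u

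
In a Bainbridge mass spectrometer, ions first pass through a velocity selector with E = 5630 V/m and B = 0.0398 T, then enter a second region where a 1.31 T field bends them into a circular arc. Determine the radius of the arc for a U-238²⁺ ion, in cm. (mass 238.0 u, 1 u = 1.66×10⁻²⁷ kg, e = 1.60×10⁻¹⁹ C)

The selector passes v = E/B = 5630/0.0398 = 1.41×10^5 m/s.
In the deflection region, r = mv/(qB₂) = (3.95×10^-25)(1.41×10^5) / [(2×1.60×10^-19)(1.31)] = 0.133 m.

r ≈ 13.3 cm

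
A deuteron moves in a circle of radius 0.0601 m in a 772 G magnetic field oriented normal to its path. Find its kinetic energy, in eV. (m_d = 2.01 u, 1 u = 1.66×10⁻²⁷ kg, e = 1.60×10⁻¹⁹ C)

v = qBr/m = (1×1.60×10^-19)(0.0772)(0.0601) / (3.34×10^-27) = 2.22×10^5 m/s.
K = ½mv² = 0.5·(3.34×10^-27)·(2.22×10^5)² = 8.26×10^-17 J = 516 eV.

K ≈ 516 eV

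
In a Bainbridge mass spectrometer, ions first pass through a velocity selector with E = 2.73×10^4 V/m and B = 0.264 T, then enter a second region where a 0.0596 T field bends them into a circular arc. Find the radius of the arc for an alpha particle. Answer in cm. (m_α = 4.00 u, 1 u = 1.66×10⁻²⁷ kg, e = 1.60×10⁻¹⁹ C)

r ≈ 3.60 cm

The selector passes v = E/B = 2.73×10^4/0.264 = 1.03×10^5 m/s.
In the deflection region, r = mv/(qB₂) = (6.64×10^-27)(1.03×10^5) / [(2×1.60×10^-19)(0.0596)] = 0.0360 m.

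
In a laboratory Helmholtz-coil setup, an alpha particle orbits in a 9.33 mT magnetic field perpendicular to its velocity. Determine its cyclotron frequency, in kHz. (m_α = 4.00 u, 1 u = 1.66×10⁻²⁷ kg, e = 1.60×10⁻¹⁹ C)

f = qB/(2πm) = (2×1.60×10^-19)(9.33×10^-3) / [2π(6.64×10^-27)] = 7.16×10^4 Hz.

f ≈ 71.6 kHz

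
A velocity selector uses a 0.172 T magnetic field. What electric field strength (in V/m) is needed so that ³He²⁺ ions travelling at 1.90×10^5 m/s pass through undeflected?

qE = qvB ⇒ E = vB = (1.90×10^5)(0.172) = 3.27×10^4 V/m.

E ≈ 3.27×10^4 V/m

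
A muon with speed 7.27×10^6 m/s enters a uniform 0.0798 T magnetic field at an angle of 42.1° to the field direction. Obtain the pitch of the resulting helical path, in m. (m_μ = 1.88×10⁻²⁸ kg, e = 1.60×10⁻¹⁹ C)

pitch ≈ 0.499 m

The velocity component along B is v∥ = v cos42.1° = 5.39×10^6 m/s.
The cyclotron period T = 2πm/(qB) = 9.25×10^-8 s is set by m, q, B alone.
Pitch = v∥·T = (5.39×10^6)(9.25×10^-8) = 0.499 m.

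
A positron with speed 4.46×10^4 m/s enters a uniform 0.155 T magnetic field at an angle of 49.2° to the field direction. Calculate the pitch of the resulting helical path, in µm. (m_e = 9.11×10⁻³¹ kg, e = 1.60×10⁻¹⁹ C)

The velocity component along B is v∥ = v cos49.2° = 2.91×10^4 m/s.
The cyclotron period T = 2πm/(qB) = 2.31×10^-10 s is set by m, q, B alone.
Pitch = v∥·T = (2.91×10^4)(2.31×10^-10) = 6.73×10^-6 m.

pitch ≈ 6.73 µm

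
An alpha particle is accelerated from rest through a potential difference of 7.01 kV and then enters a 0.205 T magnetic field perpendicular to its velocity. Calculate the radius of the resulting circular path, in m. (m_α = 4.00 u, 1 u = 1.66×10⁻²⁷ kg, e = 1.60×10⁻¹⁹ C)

r ≈ 0.0832 m

The kinetic energy gained is K = qV = (2×1.60×10^-19)(7010) = 2.24×10^-15 J.
v = √(2K/m) = 8.22×10^5 m/s.
r = mv/(qB) = (6.64×10^-27)(8.22×10^5) / [(2×1.60×10^-19)(0.205)] = 0.0832 m.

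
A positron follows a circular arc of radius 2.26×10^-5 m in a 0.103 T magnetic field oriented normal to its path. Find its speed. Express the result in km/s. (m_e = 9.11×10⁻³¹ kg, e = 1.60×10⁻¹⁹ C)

From qvB = mv²/r, v = qBr/m.
v = (1×1.60×10^-19)(0.103)(2.26×10^-5) / (9.11×10^-31) = 4.09×10^5 m/s.

v ≈ 409 km/s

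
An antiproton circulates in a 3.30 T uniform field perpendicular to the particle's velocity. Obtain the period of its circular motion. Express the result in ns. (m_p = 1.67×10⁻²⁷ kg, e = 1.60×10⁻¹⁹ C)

T ≈ 19.9 ns

The cyclotron period is independent of speed: T = 2πm/(qB).
T = 2π(1.67×10^-27) / [(1×1.60×10^-19)(3.30)] = 1.99×10^-8 s.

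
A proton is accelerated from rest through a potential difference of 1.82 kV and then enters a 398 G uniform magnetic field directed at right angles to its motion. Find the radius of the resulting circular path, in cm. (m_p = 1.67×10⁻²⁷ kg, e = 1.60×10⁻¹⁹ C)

r ≈ 15.5 cm

The kinetic energy gained is K = qV = (1×1.60×10^-19)(1820) = 2.91×10^-16 J.
v = √(2K/m) = 5.91×10^5 m/s.
r = mv/(qB) = (1.67×10^-27)(5.91×10^5) / [(1×1.60×10^-19)(0.0398)] = 0.155 m.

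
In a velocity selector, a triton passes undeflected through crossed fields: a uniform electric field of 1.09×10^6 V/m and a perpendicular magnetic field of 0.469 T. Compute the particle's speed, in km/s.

v ≈ 2320 km/s

For zero net force, qE = qvB, so v = E/B.
v = (1.09×10^6) / (0.469) = 2.32×10^6 m/s.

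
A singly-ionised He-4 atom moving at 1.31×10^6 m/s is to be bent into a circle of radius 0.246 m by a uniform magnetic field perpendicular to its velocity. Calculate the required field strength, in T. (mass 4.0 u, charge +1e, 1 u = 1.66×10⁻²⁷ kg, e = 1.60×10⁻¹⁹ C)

B ≈ 0.221 T

qvB = mv²/r gives B = mv/(qr).
B = (6.64×10^-27)(1.31×10^6) / [(1×1.60×10^-19)(0.246)] = 0.221 T.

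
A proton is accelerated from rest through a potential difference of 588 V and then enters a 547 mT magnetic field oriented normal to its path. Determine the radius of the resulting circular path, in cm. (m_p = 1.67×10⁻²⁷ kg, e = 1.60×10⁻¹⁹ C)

r ≈ 0.640 cm

The kinetic energy gained is K = qV = (1×1.60×10^-19)(588) = 9.41×10^-17 J.
v = √(2K/m) = 3.36×10^5 m/s.
r = mv/(qB) = (1.67×10^-27)(3.36×10^5) / [(1×1.60×10^-19)(0.547)] = 6.40×10^-3 m.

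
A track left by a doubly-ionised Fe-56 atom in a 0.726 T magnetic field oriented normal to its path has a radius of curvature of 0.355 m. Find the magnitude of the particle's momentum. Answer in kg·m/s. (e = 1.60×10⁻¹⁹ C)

Since qvB = mv²/r, the momentum p = mv = qBr.
p = (2×1.60×10^-19)(0.726)(0.355) = 8.25×10^-20 kg·m/s.

p ≈ 8.25×10^-20 kg·m/s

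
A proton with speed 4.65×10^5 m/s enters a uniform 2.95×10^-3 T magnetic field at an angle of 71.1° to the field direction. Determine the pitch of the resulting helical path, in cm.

pitch ≈ 335 cm

The velocity component along B is v∥ = v cos71.1° = 1.51×10^5 m/s.
The cyclotron period T = 2πm/(qB) = 2.22×10^-5 s is set by m, q, B alone.
Pitch = v∥·T = (1.51×10^5)(2.22×10^-5) = 3.35 m.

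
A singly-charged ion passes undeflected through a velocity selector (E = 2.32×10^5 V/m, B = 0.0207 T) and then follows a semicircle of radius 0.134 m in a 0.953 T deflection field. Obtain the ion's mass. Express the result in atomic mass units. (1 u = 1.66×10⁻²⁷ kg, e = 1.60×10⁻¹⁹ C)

v = E/B₁ = 1.12×10^7 m/s.
From r = mv/(qB₂), m = qB₂r/v = (1×1.60×10^-19)(0.953)(0.134) / (1.12×10^7) = 1.82×10^-27 kg.
In atomic mass units: m = 1.82×10^-27 / 1.66×10^-27 = 1.10 u.

m ≈ 1.10 u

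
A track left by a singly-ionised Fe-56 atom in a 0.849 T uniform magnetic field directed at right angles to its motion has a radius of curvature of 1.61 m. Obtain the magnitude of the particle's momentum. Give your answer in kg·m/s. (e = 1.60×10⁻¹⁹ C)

Since qvB = mv²/r, the momentum p = mv = qBr.
p = (1×1.60×10^-19)(0.849)(1.61) = 2.19×10^-19 kg·m/s.

p ≈ 2.19×10^-19 kg·m/s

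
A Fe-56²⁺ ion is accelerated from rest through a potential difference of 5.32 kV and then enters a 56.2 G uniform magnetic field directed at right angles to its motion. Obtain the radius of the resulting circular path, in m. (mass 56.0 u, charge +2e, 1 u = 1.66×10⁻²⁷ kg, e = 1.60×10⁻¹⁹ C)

The kinetic energy gained is K = qV = (2×1.60×10^-19)(5320) = 1.70×10^-15 J.
v = √(2K/m) = 1.91×10^5 m/s.
r = mv/(qB) = (9.30×10^-26)(1.91×10^5) / [(2×1.60×10^-19)(5.62×10^-3)] = 9.89 m.

r ≈ 9.89 m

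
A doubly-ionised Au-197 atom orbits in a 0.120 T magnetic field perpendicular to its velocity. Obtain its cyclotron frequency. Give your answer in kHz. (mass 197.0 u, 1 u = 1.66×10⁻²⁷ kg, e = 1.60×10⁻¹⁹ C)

f ≈ 18.7 kHz

f = qB/(2πm) = (2×1.60×10^-19)(0.120) / [2π(3.27×10^-25)] = 1.87×10^4 Hz.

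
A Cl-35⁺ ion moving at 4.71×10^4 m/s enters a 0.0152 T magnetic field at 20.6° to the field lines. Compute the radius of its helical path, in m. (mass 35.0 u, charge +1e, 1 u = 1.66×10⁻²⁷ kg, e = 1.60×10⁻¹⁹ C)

r ≈ 0.396 m

Only the perpendicular component v⊥ = v sin20.6° = 1.66×10^4 m/s is bent by the field.
r = m v⊥ /(qB) = (5.81×10^-26)(1.66×10^4) / [(1×1.60×10^-19)(0.0152)] = 0.396 m.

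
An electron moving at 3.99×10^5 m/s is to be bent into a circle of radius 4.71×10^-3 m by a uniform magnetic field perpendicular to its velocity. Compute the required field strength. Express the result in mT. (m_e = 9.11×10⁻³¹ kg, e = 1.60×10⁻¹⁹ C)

B ≈ 0.482 mT

qvB = mv²/r gives B = mv/(qr).
B = (9.11×10^-31)(3.99×10^5) / [(1×1.60×10^-19)(4.71×10^-3)] = 4.82×10^-4 T.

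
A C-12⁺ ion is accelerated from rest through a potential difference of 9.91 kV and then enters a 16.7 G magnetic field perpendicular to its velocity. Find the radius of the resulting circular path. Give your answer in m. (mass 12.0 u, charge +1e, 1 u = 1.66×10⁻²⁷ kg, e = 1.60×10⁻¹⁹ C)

r ≈ 29.7 m

The kinetic energy gained is K = qV = (1×1.60×10^-19)(9910) = 1.59×10^-15 J.
v = √(2K/m) = 3.99×10^5 m/s.
r = mv/(qB) = (1.99×10^-26)(3.99×10^5) / [(1×1.60×10^-19)(1.67×10^-3)] = 29.7 m.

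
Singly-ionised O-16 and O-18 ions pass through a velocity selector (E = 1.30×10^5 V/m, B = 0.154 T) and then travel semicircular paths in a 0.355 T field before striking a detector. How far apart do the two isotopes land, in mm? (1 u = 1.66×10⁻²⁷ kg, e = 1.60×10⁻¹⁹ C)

Both emerge at v = E/B₁ = 8.44×10^5 m/s.
r = mv/(qB₂), so r₁ = 0.3947 m and r₂ = 0.4441 m, giving Δr = 0.0493 m.
After a semicircle each ion lands a diameter 2r from the entry slit, so the separation is 2Δr = 0.0987 m.

Δd ≈ 98.7 mm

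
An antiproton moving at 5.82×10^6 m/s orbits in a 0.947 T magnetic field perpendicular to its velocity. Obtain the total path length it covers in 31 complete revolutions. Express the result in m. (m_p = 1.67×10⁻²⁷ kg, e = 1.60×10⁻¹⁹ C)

r = mv/(qB) = 0.0641 m, so one revolution covers 2πr = 0.403 m.
In 31 revolutions: L = 31·2πr = 12.5 m.

L ≈ 12.5 m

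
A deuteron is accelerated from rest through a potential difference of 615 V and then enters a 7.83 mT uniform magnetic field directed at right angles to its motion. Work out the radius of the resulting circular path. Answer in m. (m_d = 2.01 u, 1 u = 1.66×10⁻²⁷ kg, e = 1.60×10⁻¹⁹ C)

r ≈ 0.647 m

The kinetic energy gained is K = qV = (1×1.60×10^-19)(615) = 9.84×10^-17 J.
v = √(2K/m) = 2.43×10^5 m/s.
r = mv/(qB) = (3.34×10^-27)(2.43×10^5) / [(1×1.60×10^-19)(7.83×10^-3)] = 0.647 m.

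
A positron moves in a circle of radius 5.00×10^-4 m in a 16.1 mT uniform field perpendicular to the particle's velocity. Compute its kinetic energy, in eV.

v = qBr/m = (1×1.60×10^-19)(0.0161)(5.00×10^-4) / (9.11×10^-31) = 1.41×10^6 m/s.
K = ½mv² = 0.5·(9.11×10^-31)·(1.41×10^6)² = 9.11×10^-19 J = 5.69 eV.

K ≈ 5.69 eV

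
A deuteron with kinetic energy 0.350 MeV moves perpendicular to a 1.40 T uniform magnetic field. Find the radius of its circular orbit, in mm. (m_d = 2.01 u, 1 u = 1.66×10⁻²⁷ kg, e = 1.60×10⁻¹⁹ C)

r ≈ 86.3 mm

Convert the energy: K = 0.350 MeV = 5.60×10^-14 J.
v = √(2K/m) = √(2·5.60×10^-14/3.34×10^-27) = 5.79×10^6 m/s.
r = mv/(qB) = (3.34×10^-27)(5.79×10^6) / [(1×1.60×10^-19)(1.40)] = 0.0863 m.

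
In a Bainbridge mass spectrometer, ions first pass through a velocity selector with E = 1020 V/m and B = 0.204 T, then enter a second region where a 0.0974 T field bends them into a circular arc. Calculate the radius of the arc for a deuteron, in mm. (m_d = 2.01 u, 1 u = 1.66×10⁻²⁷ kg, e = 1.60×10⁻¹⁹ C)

The selector passes v = E/B = 1020/0.204 = 5000 m/s.
In the deflection region, r = mv/(qB₂) = (3.34×10^-27)(5000) / [(1×1.60×10^-19)(0.0974)] = 1.07×10^-3 m.

r ≈ 1.07 mm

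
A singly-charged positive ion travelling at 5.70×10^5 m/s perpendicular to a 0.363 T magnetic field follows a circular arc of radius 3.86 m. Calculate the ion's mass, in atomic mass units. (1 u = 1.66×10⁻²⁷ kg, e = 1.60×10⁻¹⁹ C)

qvB = mv²/r ⇒ m = qBr/v.
m = (1×1.60×10^-19)(0.363)(3.86) / (5.70×10^5) = 3.93×10^-25 kg = 237 u.

m ≈ 237 u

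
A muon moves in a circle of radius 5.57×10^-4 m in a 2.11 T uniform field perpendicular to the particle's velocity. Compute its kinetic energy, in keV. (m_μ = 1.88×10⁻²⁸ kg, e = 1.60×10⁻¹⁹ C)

v = qBr/m = (1×1.60×10^-19)(2.11)(5.57×10^-4) / (1.88×10^-28) = 1.00×10^6 m/s.
K = ½mv² = 0.5·(1.88×10^-28)·(1.00×10^6)² = 9.40×10^-17 J = 0.588 keV.

K ≈ 0.588 keV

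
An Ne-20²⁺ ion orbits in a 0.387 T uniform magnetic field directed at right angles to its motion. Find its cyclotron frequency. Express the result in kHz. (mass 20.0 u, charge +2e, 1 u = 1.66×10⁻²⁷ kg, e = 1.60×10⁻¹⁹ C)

f = qB/(2πm) = (2×1.60×10^-19)(0.387) / [2π(3.32×10^-26)] = 5.94×10^5 Hz.

f ≈ 594 kHz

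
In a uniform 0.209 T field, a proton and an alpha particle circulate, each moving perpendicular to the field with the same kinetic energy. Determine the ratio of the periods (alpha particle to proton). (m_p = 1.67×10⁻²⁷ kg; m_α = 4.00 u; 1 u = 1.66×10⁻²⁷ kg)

ratio ≈ 1.99

T = 2πm/(qB) is independent of speed, so T₂/T₁ = (m₂/q₂)/(m₁/q₁).
T_{alpha particle}/T_{proton} = (6.64×10^-27/2e) / (1.67×10^-27/1e) = 1.99.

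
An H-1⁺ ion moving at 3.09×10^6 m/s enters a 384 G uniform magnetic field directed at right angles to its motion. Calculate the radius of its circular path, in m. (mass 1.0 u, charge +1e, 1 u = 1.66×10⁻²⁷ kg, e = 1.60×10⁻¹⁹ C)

The magnetic force provides the centripetal force: qvB = mv²/r, so r = mv/(qB).
r = (1.66×10^-27 kg)(3.09×10^6 m/s) / [(1×1.60×10^-19 C)(0.0384 T)] = 0.835 m.

r ≈ 0.835 m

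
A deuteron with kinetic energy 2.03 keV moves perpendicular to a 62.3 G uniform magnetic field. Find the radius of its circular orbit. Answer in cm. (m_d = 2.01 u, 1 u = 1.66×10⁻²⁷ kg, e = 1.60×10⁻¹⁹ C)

Convert the energy: K = 2.03 keV = 3.25×10^-16 J.
v = √(2K/m) = √(2·3.25×10^-16/3.34×10^-27) = 4.41×10^5 m/s.
r = mv/(qB) = (3.34×10^-27)(4.41×10^5) / [(1×1.60×10^-19)(6.23×10^-3)] = 1.48 m.

r ≈ 148 cm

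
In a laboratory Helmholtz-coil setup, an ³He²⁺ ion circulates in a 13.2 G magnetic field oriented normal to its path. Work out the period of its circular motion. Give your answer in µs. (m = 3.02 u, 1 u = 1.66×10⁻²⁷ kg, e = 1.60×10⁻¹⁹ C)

The cyclotron period is independent of speed: T = 2πm/(qB).
T = 2π(5.01×10^-27) / [(2×1.60×10^-19)(1.32×10^-3)] = 7.46×10^-5 s.

T ≈ 74.6 µs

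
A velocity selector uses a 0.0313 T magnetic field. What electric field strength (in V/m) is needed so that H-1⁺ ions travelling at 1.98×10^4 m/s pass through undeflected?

qE = qvB ⇒ E = vB = (1.98×10^4)(0.0313) = 620 V/m.

E ≈ 620 V/m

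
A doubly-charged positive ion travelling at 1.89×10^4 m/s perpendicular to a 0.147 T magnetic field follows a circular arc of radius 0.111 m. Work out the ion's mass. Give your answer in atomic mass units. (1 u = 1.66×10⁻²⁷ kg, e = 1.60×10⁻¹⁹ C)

m ≈ 166 u

qvB = mv²/r ⇒ m = qBr/v.
m = (2×1.60×10^-19)(0.147)(0.111) / (1.89×10^4) = 2.76×10^-25 kg = 166 u.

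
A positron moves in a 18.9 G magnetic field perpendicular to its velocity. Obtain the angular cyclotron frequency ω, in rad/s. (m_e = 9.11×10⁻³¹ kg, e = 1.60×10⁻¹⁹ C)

ω ≈ 3.32×10^8 rad/s

ω = qB/m = (1×1.60×10^-19)(1.89×10^-3) / (9.11×10^-31) = 3.32×10^8 rad/s.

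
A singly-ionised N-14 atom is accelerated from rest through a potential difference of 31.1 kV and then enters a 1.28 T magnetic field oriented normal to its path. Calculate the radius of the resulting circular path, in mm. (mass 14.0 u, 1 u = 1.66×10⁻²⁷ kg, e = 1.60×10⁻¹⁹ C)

r ≈ 74.3 mm

The kinetic energy gained is K = qV = (1×1.60×10^-19)(3.11×10^4) = 4.98×10^-15 J.
v = √(2K/m) = 6.54×10^5 m/s.
r = mv/(qB) = (2.32×10^-26)(6.54×10^5) / [(1×1.60×10^-19)(1.28)] = 0.0743 m.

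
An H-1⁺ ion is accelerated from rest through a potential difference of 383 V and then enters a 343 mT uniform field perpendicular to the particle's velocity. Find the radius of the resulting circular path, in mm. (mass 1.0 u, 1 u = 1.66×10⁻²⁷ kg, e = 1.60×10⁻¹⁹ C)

r ≈ 8.22 mm

The kinetic energy gained is K = qV = (1×1.60×10^-19)(383) = 6.13×10^-17 J.
v = √(2K/m) = 2.72×10^5 m/s.
r = mv/(qB) = (1.66×10^-27)(2.72×10^5) / [(1×1.60×10^-19)(0.343)] = 8.22×10^-3 m.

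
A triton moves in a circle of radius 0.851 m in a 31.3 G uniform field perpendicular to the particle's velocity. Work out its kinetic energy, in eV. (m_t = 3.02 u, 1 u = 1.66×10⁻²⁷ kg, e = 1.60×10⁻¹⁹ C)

K ≈ 113 eV

v = qBr/m = (1×1.60×10^-19)(3.13×10^-3)(0.851) / (5.01×10^-27) = 8.50×10^4 m/s.
K = ½mv² = 0.5·(5.01×10^-27)·(8.50×10^4)² = 1.81×10^-17 J = 113 eV.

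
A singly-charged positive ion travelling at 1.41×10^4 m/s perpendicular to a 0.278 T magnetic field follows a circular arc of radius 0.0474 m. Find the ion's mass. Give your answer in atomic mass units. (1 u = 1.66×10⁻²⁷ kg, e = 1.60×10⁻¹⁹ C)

m ≈ 90.1 u

qvB = mv²/r ⇒ m = qBr/v.
m = (1×1.60×10^-19)(0.278)(0.0474) / (1.41×10^4) = 1.50×10^-25 kg = 90.1 u.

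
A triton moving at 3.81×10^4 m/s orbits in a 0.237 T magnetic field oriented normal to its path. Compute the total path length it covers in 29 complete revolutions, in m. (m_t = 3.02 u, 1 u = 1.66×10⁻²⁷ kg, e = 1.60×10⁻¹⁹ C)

L ≈ 0.918 m

r = mv/(qB) = 5.04×10^-3 m, so one revolution covers 2πr = 0.0316 m.
In 29 revolutions: L = 29·2πr = 0.918 m.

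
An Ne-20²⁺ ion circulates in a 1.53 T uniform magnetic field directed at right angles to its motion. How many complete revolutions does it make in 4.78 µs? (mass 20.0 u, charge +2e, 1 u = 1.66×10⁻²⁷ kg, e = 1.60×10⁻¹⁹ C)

N = 11

T = 2πm/(qB) = 2π(3.32×10^-26) / [(2×1.60×10^-19)(1.53)] = 4.2607×10^-7 s.
N = t/T = 4.78×10^-6 / 4.2607×10^-7 ≈ 11.22, so 11 complete revolutions.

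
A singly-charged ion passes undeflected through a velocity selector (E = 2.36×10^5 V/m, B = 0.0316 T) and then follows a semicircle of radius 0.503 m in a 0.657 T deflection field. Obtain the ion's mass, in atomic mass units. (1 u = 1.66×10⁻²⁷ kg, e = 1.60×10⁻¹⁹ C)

m ≈ 4.27 u

v = E/B₁ = 7.47×10^6 m/s.
From r = mv/(qB₂), m = qB₂r/v = (1×1.60×10^-19)(0.657)(0.503) / (7.47×10^6) = 7.08×10^-27 kg.
In atomic mass units: m = 7.08×10^-27 / 1.66×10^-27 = 4.27 u.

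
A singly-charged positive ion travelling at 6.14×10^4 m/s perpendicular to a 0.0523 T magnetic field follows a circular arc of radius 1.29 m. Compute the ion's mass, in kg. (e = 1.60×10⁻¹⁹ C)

qvB = mv²/r ⇒ m = qBr/v.
m = (1×1.60×10^-19)(0.0523)(1.29) / (6.14×10^4) = 1.76×10^-25 kg.

m ≈ 1.76×10^-25 kg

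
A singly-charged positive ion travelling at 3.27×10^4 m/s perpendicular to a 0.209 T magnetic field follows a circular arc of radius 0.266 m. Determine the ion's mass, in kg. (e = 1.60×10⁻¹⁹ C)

qvB = mv²/r ⇒ m = qBr/v.
m = (1×1.60×10^-19)(0.209)(0.266) / (3.27×10^4) = 2.72×10^-25 kg.

m ≈ 2.72×10^-25 kg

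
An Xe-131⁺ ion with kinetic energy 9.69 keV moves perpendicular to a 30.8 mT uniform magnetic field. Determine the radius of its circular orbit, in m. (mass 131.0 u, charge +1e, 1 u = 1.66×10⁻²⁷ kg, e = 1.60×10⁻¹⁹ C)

r ≈ 5.27 m

Convert the energy: K = 9.69 keV = 1.55×10^-15 J.
v = √(2K/m) = √(2·1.55×10^-15/2.17×10^-25) = 1.19×10^5 m/s.
r = mv/(qB) = (2.17×10^-25)(1.19×10^5) / [(1×1.60×10^-19)(0.0308)] = 5.27 m.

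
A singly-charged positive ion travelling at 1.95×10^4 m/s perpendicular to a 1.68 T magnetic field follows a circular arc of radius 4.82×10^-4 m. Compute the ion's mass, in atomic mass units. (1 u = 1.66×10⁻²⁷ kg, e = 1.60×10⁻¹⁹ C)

qvB = mv²/r ⇒ m = qBr/v.
m = (1×1.60×10^-19)(1.68)(4.82×10^-4) / (1.95×10^4) = 6.64×10^-27 kg = 4.00 u.

m ≈ 4.00 u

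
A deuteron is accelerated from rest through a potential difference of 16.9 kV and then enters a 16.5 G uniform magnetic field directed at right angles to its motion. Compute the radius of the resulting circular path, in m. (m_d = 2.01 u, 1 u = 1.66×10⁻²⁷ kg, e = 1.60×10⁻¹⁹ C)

The kinetic energy gained is K = qV = (1×1.60×10^-19)(1.69×10^4) = 2.70×10^-15 J.
v = √(2K/m) = 1.27×10^6 m/s.
r = mv/(qB) = (3.34×10^-27)(1.27×10^6) / [(1×1.60×10^-19)(1.65×10^-3)] = 16.1 m.

r ≈ 16.1 m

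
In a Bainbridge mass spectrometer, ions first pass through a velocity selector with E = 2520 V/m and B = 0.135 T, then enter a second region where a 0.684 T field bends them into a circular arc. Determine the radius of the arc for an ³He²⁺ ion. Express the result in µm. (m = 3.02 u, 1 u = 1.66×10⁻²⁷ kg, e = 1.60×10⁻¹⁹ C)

The selector passes v = E/B = 2520/0.135 = 1.87×10^4 m/s.
In the deflection region, r = mv/(qB₂) = (5.01×10^-27)(1.87×10^4) / [(2×1.60×10^-19)(0.684)] = 4.28×10^-4 m.

r ≈ 428 µm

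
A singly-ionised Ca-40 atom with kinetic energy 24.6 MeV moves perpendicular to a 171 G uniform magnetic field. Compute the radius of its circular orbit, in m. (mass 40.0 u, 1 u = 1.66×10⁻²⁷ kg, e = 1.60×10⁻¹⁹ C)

Convert the energy: K = 24.6 MeV = 3.94×10^-12 J.
v = √(2K/m) = √(2·3.94×10^-12/6.64×10^-26) = 1.09×10^7 m/s.
r = mv/(qB) = (6.64×10^-26)(1.09×10^7) / [(1×1.60×10^-19)(0.0171)] = 264 m.

r ≈ 264 m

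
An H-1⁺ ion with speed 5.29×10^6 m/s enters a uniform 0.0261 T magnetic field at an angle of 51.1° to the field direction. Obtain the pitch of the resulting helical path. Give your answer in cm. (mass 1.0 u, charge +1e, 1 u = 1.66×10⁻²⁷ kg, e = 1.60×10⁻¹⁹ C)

The velocity component along B is v∥ = v cos51.1° = 3.32×10^6 m/s.
The cyclotron period T = 2πm/(qB) = 2.50×10^-6 s is set by m, q, B alone.
Pitch = v∥·T = (3.32×10^6)(2.50×10^-6) = 8.30 m.

pitch ≈ 830 cm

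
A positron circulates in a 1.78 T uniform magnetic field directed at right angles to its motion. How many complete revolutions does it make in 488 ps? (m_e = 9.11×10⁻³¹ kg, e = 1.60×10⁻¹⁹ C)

T = 2πm/(qB) = 2π(9.11×10^-31) / [(1×1.60×10^-19)(1.78)] = 2.0098×10^-11 s.
N = t/T = 4.88×10^-10 / 2.0098×10^-11 ≈ 24.28, so 24 complete revolutions.

N = 24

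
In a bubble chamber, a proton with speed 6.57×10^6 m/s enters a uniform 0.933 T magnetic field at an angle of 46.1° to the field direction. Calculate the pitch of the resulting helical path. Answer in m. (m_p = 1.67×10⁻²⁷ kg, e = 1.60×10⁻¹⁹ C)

pitch ≈ 0.320 m

The velocity component along B is v∥ = v cos46.1° = 4.56×10^6 m/s.
The cyclotron period T = 2πm/(qB) = 7.03×10^-8 s is set by m, q, B alone.
Pitch = v∥·T = (4.56×10^6)(7.03×10^-8) = 0.320 m.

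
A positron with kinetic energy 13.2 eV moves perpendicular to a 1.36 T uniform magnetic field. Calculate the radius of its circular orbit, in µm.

r ≈ 9.01 µm

Convert the energy: K = 13.2 eV = 2.11×10^-18 J.
v = √(2K/m) = √(2·2.11×10^-18/9.11×10^-31) = 2.15×10^6 m/s.
r = mv/(qB) = (9.11×10^-31)(2.15×10^6) / [(1×1.60×10^-19)(1.36)] = 9.01×10^-6 m.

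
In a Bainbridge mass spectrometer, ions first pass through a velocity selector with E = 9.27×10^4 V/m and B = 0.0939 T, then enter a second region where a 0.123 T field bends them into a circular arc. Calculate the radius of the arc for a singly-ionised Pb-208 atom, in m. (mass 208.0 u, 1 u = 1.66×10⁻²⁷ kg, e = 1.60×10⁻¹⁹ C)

r ≈ 17.3 m

The selector passes v = E/B = 9.27×10^4/0.0939 = 9.87×10^5 m/s.
In the deflection region, r = mv/(qB₂) = (3.45×10^-25)(9.87×10^5) / [(1×1.60×10^-19)(0.123)] = 17.3 m.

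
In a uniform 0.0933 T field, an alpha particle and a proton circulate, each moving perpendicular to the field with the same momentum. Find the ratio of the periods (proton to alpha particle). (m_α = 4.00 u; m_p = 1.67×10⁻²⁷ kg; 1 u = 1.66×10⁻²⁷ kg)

ratio ≈ 0.503

T = 2πm/(qB) is independent of speed, so T₂/T₁ = (m₂/q₂)/(m₁/q₁).
T_{proton}/T_{alpha particle} = (1.67×10^-27/1e) / (6.64×10^-27/2e) = 0.503.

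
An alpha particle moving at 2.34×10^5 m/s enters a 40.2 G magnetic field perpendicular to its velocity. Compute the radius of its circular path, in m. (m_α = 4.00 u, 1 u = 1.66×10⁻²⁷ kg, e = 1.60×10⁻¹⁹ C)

r ≈ 1.21 m

The magnetic force provides the centripetal force: qvB = mv²/r, so r = mv/(qB).
r = (6.64×10^-27 kg)(2.34×10^5 m/s) / [(2×1.60×10^-19 C)(4.02×10^-3 T)] = 1.21 m.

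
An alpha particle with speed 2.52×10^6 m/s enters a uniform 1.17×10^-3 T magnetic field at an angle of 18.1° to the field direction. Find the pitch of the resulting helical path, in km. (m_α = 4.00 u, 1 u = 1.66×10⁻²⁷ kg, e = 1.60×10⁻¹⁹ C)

pitch ≈ 0.267 km

The velocity component along B is v∥ = v cos18.1° = 2.40×10^6 m/s.
The cyclotron period T = 2πm/(qB) = 1.11×10^-4 s is set by m, q, B alone.
Pitch = v∥·T = (2.40×10^6)(1.11×10^-4) = 267 m.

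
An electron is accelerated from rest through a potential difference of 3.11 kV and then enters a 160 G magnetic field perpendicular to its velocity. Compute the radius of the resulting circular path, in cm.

The kinetic energy gained is K = qV = (1×1.60×10^-19)(3110) = 4.98×10^-16 J.
v = √(2K/m) = 3.31×10^7 m/s.
r = mv/(qB) = (9.11×10^-31)(3.31×10^7) / [(1×1.60×10^-19)(0.0160)] = 0.0118 m.

r ≈ 1.18 cm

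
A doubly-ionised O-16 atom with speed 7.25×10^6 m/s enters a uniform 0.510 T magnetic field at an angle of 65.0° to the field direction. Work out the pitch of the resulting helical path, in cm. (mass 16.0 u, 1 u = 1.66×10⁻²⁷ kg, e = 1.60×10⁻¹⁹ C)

The velocity component along B is v∥ = v cos65.0° = 3.06×10^6 m/s.
The cyclotron period T = 2πm/(qB) = 1.02×10^-6 s is set by m, q, B alone.
Pitch = v∥·T = (3.06×10^6)(1.02×10^-6) = 3.13 m.

pitch ≈ 313 cm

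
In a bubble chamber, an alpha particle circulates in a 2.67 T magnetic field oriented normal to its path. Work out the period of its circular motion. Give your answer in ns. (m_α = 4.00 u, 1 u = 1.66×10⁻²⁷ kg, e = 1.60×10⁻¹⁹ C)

T ≈ 48.8 ns

The cyclotron period is independent of speed: T = 2πm/(qB).
T = 2π(6.64×10^-27) / [(2×1.60×10^-19)(2.67)] = 4.88×10^-8 s.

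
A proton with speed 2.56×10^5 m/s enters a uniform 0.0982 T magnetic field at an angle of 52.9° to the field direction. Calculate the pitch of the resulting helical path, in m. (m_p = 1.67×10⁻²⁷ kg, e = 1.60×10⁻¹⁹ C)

pitch ≈ 0.103 m

The velocity component along B is v∥ = v cos52.9° = 1.54×10^5 m/s.
The cyclotron period T = 2πm/(qB) = 6.68×10^-7 s is set by m, q, B alone.
Pitch = v∥·T = (1.54×10^5)(6.68×10^-7) = 0.103 m.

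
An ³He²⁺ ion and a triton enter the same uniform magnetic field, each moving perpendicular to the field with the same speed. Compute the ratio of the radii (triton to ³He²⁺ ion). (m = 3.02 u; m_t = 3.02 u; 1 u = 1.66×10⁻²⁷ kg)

r = mv/(qB) ⇒ at equal v, r ∝ m/q.
r_{triton}/r_{³He²⁺ ion} = 2.00.

ratio ≈ 2.00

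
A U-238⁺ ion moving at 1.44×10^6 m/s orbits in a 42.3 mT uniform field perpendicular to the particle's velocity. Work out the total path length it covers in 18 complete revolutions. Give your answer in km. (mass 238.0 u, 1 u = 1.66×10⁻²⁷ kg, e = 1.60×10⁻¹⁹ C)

L ≈ 9.51 km

r = mv/(qB) = 84.1 m, so one revolution covers 2πr = 528 m.
In 18 revolutions: L = 18·2πr = 9510 m.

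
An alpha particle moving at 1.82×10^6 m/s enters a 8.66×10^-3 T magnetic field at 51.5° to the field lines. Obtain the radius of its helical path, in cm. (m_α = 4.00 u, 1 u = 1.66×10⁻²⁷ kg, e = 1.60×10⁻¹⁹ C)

Only the perpendicular component v⊥ = v sin51.5° = 1.42×10^6 m/s is bent by the field.
r = m v⊥ /(qB) = (6.64×10^-27)(1.42×10^6) / [(2×1.60×10^-19)(8.66×10^-3)] = 3.41 m.

r ≈ 341 cm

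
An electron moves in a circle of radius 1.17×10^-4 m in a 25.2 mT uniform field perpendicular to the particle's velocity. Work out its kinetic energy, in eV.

v = qBr/m = (1×1.60×10^-19)(0.0252)(1.17×10^-4) / (9.11×10^-31) = 5.18×10^5 m/s.
K = ½mv² = 0.5·(9.11×10^-31)·(5.18×10^5)² = 1.22×10^-19 J = 0.763 eV.

K ≈ 0.763 eV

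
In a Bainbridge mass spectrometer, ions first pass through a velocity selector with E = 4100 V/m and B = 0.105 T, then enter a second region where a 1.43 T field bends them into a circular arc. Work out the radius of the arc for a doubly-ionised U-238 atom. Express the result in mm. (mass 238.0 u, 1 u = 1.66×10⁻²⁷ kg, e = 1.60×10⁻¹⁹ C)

r ≈ 33.7 mm

The selector passes v = E/B = 4100/0.105 = 3.90×10^4 m/s.
In the deflection region, r = mv/(qB₂) = (3.95×10^-25)(3.90×10^4) / [(2×1.60×10^-19)(1.43)] = 0.0337 m.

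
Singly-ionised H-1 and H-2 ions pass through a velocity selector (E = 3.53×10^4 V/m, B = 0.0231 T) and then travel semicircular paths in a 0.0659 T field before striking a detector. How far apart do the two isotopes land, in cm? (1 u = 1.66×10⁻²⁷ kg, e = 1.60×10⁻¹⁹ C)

Δd ≈ 48.1 cm

Both emerge at v = E/B₁ = 1.53×10^6 m/s.
r = mv/(qB₂), so r₁ = 0.241 m and r₂ = 0.481 m, giving Δr = 0.241 m.
After a semicircle each ion lands a diameter 2r from the entry slit, so the separation is 2Δr = 0.481 m.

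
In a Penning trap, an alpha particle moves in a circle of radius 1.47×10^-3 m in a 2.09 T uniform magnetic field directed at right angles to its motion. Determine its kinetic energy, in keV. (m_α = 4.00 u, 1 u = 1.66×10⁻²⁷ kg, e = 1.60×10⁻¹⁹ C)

v = qBr/m = (2×1.60×10^-19)(2.09)(1.47×10^-3) / (6.64×10^-27) = 1.48×10^5 m/s.
K = ½mv² = 0.5·(6.64×10^-27)·(1.48×10^5)² = 7.28×10^-17 J = 0.455 keV.

K ≈ 0.455 keV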